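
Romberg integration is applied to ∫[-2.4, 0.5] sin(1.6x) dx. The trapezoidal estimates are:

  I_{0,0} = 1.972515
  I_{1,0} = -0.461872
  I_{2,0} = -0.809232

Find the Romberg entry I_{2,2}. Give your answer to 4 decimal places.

-0.9018

Richardson extrapolation on the trapezoidal column (denominator 4−1=3):
I_{1,1} = (4·(-0.461872) − 1.972515) / 3 = -1.273334
I_{2,1} = (4·(-0.809232) − (-0.461872)) / 3 = -0.925019
I_{2,2} = (16·(-0.925019) − (-1.273334)) / 15 = -0.901798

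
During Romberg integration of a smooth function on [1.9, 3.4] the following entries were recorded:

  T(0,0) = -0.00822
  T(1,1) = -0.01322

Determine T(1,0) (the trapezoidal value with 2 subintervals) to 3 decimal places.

-0.012

From T(1,1) = (4·T(1,0) − T(0,0))/3, solve for T(1,0):
4·T(1,0) = 3·(-0.01322) + (-0.00822) = -0.04788
T(1,0) = -0.01197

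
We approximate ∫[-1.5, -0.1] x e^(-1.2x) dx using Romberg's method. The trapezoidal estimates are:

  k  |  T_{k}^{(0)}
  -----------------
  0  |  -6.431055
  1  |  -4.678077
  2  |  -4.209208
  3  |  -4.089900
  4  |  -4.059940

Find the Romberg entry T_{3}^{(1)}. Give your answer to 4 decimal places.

-4.0501

T_{3}^{(1)} = -4.089900 + (-4.089900 − (-4.209208))/3 = -4.050131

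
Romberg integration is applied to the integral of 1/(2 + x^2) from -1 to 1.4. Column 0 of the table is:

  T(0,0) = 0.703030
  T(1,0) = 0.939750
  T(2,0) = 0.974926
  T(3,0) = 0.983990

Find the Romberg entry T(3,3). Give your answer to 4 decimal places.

0.9871

Richardson extrapolation on the trapezoidal column (denominator 4−1=3):
T(1,1) = 0.939750 + (0.939750 − 0.703030)/3 = 1.018657
T(2,1) = 0.974926 + (0.974926 − 0.939750)/3 = 0.986651
T(3,1) = (4·0.983990 − 0.974926) / 3 = 0.987011
T(2,2) = (16·0.986651 − 1.018657) / 15 = 0.984517
T(3,2) = (16·0.987011 − 0.986651) / 15 = 0.987035
T(3,3) = (64·0.987035 − 0.984517) / 63 = 0.987075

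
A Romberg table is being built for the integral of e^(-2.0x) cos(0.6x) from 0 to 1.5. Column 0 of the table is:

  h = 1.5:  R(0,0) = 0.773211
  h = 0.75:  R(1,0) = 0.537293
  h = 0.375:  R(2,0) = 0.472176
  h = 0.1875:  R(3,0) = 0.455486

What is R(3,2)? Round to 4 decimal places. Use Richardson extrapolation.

Richardson extrapolation on the trapezoidal column (denominator 4−1=3):
R(2,1) = (4·0.472176 − 0.537293) / 3 = 0.450470
R(3,1) = (4·0.455486 − 0.472176) / 3 = 0.449923
R(3,2) = 0.449923 + (0.449923 − 0.450470)/15 = 0.449887

0.4499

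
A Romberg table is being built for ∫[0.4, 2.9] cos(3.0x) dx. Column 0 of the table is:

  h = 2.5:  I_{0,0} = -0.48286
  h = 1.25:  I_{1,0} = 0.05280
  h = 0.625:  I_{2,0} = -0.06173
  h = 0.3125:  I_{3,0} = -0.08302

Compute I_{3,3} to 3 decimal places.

-0.089

Richardson extrapolation on the trapezoidal column (denominator 4−1=3):
I_{1,1} = (4·0.05280 − (-0.48286)) / 3 = 0.23135
I_{2,1} = -0.06173 + (-0.06173 − 0.05280)/3 = -0.09991
I_{3,1} = (4·(-0.08302) − (-0.06173)) / 3 = -0.09012
I_{2,2} = (16·(-0.09991) − 0.23135) / 15 = -0.12199
I_{3,2} = (16·(-0.09012) − (-0.09991)) / 15 = -0.08947
I_{3,3} = (64·(-0.08947) − (-0.12199)) / 63 = -0.08895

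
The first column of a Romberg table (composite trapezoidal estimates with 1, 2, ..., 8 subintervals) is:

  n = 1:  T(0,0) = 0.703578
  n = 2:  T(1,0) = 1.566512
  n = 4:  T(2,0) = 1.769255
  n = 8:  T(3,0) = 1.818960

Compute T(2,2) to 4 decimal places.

1.8357

Richardson extrapolation on the trapezoidal column (denominator 4−1=3):
T(1,1) = (4·1.566512 − 0.703578) / 3 = 1.854157
T(2,1) = 1.769255 + (1.769255 − 1.566512)/3 = 1.836836
T(2,2) = (16·1.836836 − 1.854157) / 15 = 1.835681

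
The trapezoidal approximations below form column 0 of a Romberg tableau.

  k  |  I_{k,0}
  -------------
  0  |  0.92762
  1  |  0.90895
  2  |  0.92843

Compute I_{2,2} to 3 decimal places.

0.937

Richardson extrapolation on the trapezoidal column (denominator 4−1=3):
I_{1,1} = (4·0.90895 − 0.92762) / 3 = 0.90273
I_{2,1} = (4·0.92843 − 0.90895) / 3 = 0.93492
I_{2,2} = 0.93492 + (0.93492 − 0.90273)/15 = 0.93707
(Column j=1 coincides with Simpson's rule on the same nodes.)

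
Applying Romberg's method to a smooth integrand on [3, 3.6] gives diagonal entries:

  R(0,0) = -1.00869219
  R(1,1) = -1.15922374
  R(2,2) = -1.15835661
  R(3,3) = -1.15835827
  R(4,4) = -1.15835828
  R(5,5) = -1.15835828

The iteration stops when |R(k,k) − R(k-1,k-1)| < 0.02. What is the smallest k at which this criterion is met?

k = 2

|R(1,1) − R(0,0)| = 0.15053155 ≥ 0.02
|R(2,2) − R(1,1)| = 0.00086713 < 0.02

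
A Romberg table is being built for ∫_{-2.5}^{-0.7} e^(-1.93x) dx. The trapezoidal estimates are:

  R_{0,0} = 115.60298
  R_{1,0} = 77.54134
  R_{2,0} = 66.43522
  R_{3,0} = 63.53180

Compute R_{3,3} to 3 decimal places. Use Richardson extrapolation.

Richardson extrapolation on the trapezoidal column (denominator 4−1=3):
R_{1,1} = 77.54134 + (77.54134 − 115.60298)/3 = 64.85413
R_{2,1} = 66.43522 + (66.43522 − 77.54134)/3 = 62.73318
R_{3,1} = (4·63.53180 − 66.43522) / 3 = 62.56399
R_{2,2} = (16·62.73318 − 64.85413) / 15 = 62.59178
R_{3,2} = 62.56399 + (62.56399 − 62.73318)/15 = 62.55271
R_{3,3} = (64·62.55271 − 62.59178) / 63 = 62.55209

62.552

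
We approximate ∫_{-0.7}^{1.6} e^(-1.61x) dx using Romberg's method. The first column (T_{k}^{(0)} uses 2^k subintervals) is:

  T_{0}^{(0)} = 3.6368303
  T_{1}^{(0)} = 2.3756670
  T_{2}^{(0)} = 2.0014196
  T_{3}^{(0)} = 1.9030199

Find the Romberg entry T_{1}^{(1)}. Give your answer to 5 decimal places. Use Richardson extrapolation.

1.95528

T_{1}^{(1)} = 2.3756670 + (2.3756670 − 3.6368303)/3 = 1.9552792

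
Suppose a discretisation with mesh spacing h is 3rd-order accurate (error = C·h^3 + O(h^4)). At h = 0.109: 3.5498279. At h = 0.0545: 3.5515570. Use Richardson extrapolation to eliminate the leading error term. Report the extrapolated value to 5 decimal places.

The leading error scales as h^3; refining by a factor of 2 reduces it by 2^3 = 8.
Extrapolated value = (8·A(h/2) − A(h)) / (8 − 1)
= (8·3.5515570 − 3.5498279) / 7
= 24.8626281 / 7 = 3.5518040

3.55180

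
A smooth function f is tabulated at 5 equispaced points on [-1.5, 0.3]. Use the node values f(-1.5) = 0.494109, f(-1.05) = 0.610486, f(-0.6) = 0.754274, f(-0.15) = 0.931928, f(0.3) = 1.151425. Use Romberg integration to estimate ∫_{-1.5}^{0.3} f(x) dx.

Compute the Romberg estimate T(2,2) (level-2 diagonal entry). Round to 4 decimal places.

T(0,0) (trapezoid, 1 panel, h=1.8000): 1.480981
T(1,0) (trapezoid, 2 panels, h=0.9000): 1.419337
T(2,0) (trapezoid, 4 panels, h=0.4500): 1.403755
T(1,1) = 1.419337 + (1.419337 − 1.480981)/3 = 1.398789
T(2,1) = 1.403755 + (1.403755 − 1.419337)/3 = 1.398561
T(2,2) = 1.398561 + (1.398561 − 1.398789)/15 = 1.398546

1.3985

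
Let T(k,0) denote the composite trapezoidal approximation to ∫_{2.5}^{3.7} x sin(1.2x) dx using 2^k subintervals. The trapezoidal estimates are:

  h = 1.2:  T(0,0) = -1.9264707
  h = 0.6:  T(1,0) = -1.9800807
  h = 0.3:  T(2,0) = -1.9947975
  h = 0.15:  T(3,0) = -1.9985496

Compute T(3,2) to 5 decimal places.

Richardson extrapolation on the trapezoidal column (denominator 4−1=3):
T(2,1) = (4·(-1.9947975) − (-1.9800807)) / 3 = -1.9997031
T(3,1) = -1.9985496 + (-1.9985496 − (-1.9947975))/3 = -1.9998003
T(3,2) = -1.9998003 + (-1.9998003 − (-1.9997031))/15 = -1.9998068
(Column j=1 coincides with Simpson's rule on the same nodes.)

-1.99981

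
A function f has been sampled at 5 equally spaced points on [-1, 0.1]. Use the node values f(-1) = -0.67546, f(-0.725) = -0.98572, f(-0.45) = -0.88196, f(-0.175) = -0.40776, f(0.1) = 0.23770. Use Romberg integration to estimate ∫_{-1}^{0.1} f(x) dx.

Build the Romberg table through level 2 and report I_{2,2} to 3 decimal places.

I_{0,0} (trapezoid, 1 panel, h=1.1000): -0.24077
I_{1,0} (trapezoid, 2 panels, h=0.5500): -0.60546
I_{2,0} (trapezoid, 4 panels, h=0.2750): -0.68594
I_{1,1} = -0.60546 + (-0.60546 − (-0.24077))/3 = -0.72702
I_{2,1} = -0.68594 + (-0.68594 − (-0.60546))/3 = -0.71277
I_{2,2} = -0.71277 + (-0.71277 − (-0.72702))/15 = -0.71182

-0.712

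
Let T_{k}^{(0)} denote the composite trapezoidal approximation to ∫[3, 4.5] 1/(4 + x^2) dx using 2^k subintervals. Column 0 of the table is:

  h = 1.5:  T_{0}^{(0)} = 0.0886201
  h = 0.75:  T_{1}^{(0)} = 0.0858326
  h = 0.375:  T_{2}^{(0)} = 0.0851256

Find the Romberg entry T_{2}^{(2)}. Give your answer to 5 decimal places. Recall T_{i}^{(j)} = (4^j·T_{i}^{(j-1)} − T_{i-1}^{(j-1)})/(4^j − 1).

0.08489

Richardson extrapolation on the trapezoidal column (denominator 4−1=3):
T_{1}^{(1)} = 0.0858326 + (0.0858326 − 0.0886201)/3 = 0.0849034
T_{2}^{(1)} = 0.0851256 + (0.0851256 − 0.0858326)/3 = 0.0848899
T_{2}^{(2)} = 0.0848899 + (0.0848899 − 0.0849034)/15 = 0.0848890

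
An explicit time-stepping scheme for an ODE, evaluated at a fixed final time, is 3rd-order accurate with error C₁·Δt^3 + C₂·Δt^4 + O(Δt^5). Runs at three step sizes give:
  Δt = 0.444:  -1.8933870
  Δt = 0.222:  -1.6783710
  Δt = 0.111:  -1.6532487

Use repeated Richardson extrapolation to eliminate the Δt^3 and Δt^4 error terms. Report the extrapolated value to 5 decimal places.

-1.64979

First eliminate the Δt^3 term (factor 2^3 = 8):
  B₁ = (8·(-1.6783710) − (-1.8933870))/7 = -1.6476544
  B₂ = (8·(-1.6532487) − (-1.6783710))/7 = -1.6496598
Then eliminate the Δt^4 term (factor 2^4 = 16):
  (16·(-1.6496598) − (-1.6476544))/15 = -1.6497935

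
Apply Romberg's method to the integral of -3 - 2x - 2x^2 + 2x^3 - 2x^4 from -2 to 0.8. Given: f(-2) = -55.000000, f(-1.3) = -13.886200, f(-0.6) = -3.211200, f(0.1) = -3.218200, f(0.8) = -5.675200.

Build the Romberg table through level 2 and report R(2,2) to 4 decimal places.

-31.4409

R(0,0) (trapezoid, 1 panel, h=2.8000): -84.945280
R(1,0) (trapezoid, 2 panels, h=1.4000): -46.968320
R(2,0) (trapezoid, 4 panels, h=0.7000): -35.457240
R(1,1) = -46.968320 + (-46.968320 − (-84.945280))/3 = -34.309333
R(2,1) = -35.457240 + (-35.457240 − (-46.968320))/3 = -31.620213
R(2,2) = -31.620213 + (-31.620213 − (-34.309333))/15 = -31.440938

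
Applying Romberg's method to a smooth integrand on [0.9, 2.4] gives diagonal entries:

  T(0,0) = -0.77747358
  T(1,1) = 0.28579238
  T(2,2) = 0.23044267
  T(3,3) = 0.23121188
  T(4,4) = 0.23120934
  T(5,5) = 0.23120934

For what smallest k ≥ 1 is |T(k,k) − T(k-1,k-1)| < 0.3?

k = 2

|T(1,1) − T(0,0)| = 1.06326596 ≥ 0.3
|T(2,2) − T(1,1)| = 0.05534971 < 0.3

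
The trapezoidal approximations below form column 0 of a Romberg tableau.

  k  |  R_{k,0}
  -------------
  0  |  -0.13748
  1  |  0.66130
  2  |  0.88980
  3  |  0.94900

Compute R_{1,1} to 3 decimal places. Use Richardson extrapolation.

0.928

R_{1,1} = (4·0.66130 − (-0.13748)) / 3 = 0.92756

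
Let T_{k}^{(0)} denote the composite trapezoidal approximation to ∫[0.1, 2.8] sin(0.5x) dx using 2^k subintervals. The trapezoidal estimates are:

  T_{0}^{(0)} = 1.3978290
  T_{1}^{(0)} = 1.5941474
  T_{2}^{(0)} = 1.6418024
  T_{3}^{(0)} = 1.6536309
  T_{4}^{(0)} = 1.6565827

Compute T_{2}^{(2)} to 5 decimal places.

Richardson extrapolation on the trapezoidal column (denominator 4−1=3):
T_{1}^{(1)} = (4·1.5941474 − 1.3978290) / 3 = 1.6595869
T_{2}^{(1)} = (4·1.6418024 − 1.5941474) / 3 = 1.6576874
T_{2}^{(2)} = 1.6576874 + (1.6576874 − 1.6595869)/15 = 1.6575608

1.65756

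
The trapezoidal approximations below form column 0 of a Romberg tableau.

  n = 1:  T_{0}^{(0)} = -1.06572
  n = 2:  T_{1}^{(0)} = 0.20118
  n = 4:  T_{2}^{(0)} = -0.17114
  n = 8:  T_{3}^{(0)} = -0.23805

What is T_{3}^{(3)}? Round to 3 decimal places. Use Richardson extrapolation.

-0.256

T_{1}^{(1)} = (4·0.20118 − (-1.06572)) / 3 = 0.62348
T_{2}^{(1)} = (4·(-0.17114) − 0.20118) / 3 = -0.29525
T_{3}^{(1)} = -0.23805 + (-0.23805 − (-0.17114))/3 = -0.26035
T_{2}^{(2)} = (16·(-0.29525) − 0.62348) / 15 = -0.35650
T_{3}^{(2)} = -0.26035 + (-0.26035 − (-0.29525))/15 = -0.25802
T_{3}^{(3)} = (64·(-0.25802) − (-0.35650)) / 63 = -0.25646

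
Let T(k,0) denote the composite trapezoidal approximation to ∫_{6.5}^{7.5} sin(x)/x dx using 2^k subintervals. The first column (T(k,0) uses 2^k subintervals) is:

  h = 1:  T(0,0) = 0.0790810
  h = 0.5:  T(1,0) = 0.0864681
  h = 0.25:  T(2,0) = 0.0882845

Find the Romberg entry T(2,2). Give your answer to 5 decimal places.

0.08889

T(1,1) = (4·0.0864681 − 0.0790810) / 3 = 0.0889305
T(2,1) = (4·0.0882845 − 0.0864681) / 3 = 0.0888900
T(2,2) = 0.0888900 + (0.0888900 − 0.0889305)/15 = 0.0888873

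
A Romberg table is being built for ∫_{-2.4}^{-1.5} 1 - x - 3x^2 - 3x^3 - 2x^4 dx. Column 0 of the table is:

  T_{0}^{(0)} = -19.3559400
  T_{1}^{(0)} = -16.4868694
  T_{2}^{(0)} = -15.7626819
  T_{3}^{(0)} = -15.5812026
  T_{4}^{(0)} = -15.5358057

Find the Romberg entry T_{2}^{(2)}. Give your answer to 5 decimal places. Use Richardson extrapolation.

-15.52067

Richardson extrapolation on the trapezoidal column (denominator 4−1=3):
T_{1}^{(1)} = (4·(-16.4868694) − (-19.3559400)) / 3 = -15.5305125
T_{2}^{(1)} = -15.7626819 + (-15.7626819 − (-16.4868694))/3 = -15.5212861
T_{2}^{(2)} = (16·(-15.5212861) − (-15.5305125)) / 15 = -15.5206710
(Column j=1 coincides with Simpson's rule on the same nodes.)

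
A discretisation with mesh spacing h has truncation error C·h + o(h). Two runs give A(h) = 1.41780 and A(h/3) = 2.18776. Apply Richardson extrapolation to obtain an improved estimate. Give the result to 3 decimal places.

2.573

The leading error scales as h; refining by a factor of 3 reduces it by 3^1 = 3.
Extrapolated value = (3·A(h/3) − A(h)) / (3 − 1)
= (3·2.18776 − 1.41780) / 2
= 5.14548 / 2 = 2.57274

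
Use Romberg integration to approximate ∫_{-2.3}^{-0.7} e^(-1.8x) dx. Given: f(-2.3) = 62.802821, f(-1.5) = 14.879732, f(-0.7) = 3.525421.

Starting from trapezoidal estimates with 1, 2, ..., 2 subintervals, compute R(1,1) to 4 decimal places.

33.5592

R(0,0) (trapezoid, 1 panel, h=1.6000): 53.062594
R(1,0) (trapezoid, 2 panels, h=0.8000): 38.435082
R(1,1) = 38.435082 + (38.435082 − 53.062594)/3 = 33.559245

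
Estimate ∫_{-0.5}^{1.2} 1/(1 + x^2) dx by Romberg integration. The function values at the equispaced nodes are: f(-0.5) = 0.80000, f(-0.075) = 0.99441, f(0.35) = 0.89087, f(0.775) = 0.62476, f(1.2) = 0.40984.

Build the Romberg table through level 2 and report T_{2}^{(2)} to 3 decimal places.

T_{0}^{(0)} (trapezoid, 1 panel, h=1.7000): 1.02836
T_{1}^{(0)} (trapezoid, 2 panels, h=0.8500): 1.27142
T_{2}^{(0)} (trapezoid, 4 panels, h=0.4250): 1.32386
T_{1}^{(1)} = 1.27142 + (1.27142 − 1.02836)/3 = 1.35244
T_{2}^{(1)} = 1.32386 + (1.32386 − 1.27142)/3 = 1.34134
T_{2}^{(2)} = 1.34134 + (1.34134 − 1.35244)/15 = 1.34060

1.341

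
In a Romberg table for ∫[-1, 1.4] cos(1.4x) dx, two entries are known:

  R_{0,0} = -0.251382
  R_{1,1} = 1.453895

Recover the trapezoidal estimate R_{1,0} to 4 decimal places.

1.0276

From R_{1,1} = (4·R_{1,0} − R_{0,0})/3, solve for R_{1,0}:
4·R_{1,0} = 3·1.453895 + (-0.251382) = 4.110303
R_{1,0} = 1.027576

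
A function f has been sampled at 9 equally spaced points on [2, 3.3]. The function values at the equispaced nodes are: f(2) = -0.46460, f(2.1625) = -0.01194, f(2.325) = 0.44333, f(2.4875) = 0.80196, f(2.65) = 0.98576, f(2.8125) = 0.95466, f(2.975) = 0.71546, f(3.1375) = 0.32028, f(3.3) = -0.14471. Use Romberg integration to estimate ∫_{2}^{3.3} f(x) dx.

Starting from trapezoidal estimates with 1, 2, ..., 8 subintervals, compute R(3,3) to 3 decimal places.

R(0,0) (trapezoid, 1 panel, h=1.3000): -0.39605
R(1,0) (trapezoid, 2 panels, h=0.6500): 0.44272
R(2,0) (trapezoid, 4 panels, h=0.3250): 0.59797
R(3,0) (trapezoid, 8 panels, h=0.1625): 0.63454
R(1,1) = 0.44272 + (0.44272 − (-0.39605))/3 = 0.72231
R(2,1) = 0.59797 + (0.59797 − 0.44272)/3 = 0.64972
R(3,1) = 0.63454 + (0.63454 − 0.59797)/3 = 0.64673
R(2,2) = 0.64972 + (0.64972 − 0.72231)/15 = 0.64488
R(3,2) = 0.64673 + (0.64673 − 0.64972)/15 = 0.64653
R(3,3) = 0.64653 + (0.64653 − 0.64488)/63 = 0.64656

0.647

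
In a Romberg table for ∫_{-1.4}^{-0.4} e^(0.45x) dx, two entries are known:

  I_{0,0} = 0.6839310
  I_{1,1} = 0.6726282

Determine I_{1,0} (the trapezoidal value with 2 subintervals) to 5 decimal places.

From I_{1,1} = (4·I_{1,0} − I_{0,0})/3, solve for I_{1,0}:
4·I_{1,0} = 3·0.6726282 + 0.6839310 = 2.7018156
I_{1,0} = 0.6754539

0.67545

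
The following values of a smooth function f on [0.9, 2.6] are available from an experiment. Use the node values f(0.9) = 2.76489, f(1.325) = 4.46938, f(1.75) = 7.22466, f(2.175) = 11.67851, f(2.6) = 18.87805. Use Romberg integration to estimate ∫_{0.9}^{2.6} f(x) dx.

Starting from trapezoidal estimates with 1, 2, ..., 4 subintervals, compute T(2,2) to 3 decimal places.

T(0,0) (trapezoid, 1 panel, h=1.7000): 18.39650
T(1,0) (trapezoid, 2 panels, h=0.8500): 15.33921
T(2,0) (trapezoid, 4 panels, h=0.4250): 14.53246
T(1,1) = 15.33921 + (15.33921 − 18.39650)/3 = 14.32011
T(2,1) = 14.53246 + (14.53246 − 15.33921)/3 = 14.26354
T(2,2) = 14.26354 + (14.26354 − 14.32011)/15 = 14.25977

14.260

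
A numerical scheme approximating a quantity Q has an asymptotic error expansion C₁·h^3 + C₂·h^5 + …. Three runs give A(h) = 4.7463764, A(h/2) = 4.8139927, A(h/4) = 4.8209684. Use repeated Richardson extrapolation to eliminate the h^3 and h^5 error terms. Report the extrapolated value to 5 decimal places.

4.82191

First eliminate the h^3 term (factor 2^3 = 8):
  B₁ = (8·4.8139927 − 4.7463764)/7 = 4.8236522
  B₂ = (8·4.8209684 − 4.8139927)/7 = 4.8219649
Then eliminate the h^5 term (factor 2^5 = 32):
  (32·4.8219649 − 4.8236522)/31 = 4.8219105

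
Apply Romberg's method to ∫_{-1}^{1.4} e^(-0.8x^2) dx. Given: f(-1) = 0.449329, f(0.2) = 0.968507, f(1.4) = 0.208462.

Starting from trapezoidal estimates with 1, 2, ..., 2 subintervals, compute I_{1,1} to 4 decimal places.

I_{0,0} (trapezoid, 1 panel, h=2.4000): 0.789349
I_{1,0} (trapezoid, 2 panels, h=1.2000): 1.556883
I_{1,1} = 1.556883 + (1.556883 − 0.789349)/3 = 1.812728

1.8127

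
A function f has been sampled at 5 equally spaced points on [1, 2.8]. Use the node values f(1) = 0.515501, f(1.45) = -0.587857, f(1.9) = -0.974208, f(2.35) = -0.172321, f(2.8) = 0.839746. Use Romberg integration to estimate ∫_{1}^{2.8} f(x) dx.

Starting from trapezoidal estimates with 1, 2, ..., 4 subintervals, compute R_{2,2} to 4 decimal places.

R_{0,0} (trapezoid, 1 panel, h=1.8000): 1.219722
R_{1,0} (trapezoid, 2 panels, h=0.9000): -0.266926
R_{2,0} (trapezoid, 4 panels, h=0.4500): -0.475543
R_{1,1} = -0.266926 + (-0.266926 − 1.219722)/3 = -0.762475
R_{2,1} = -0.475543 + (-0.475543 − (-0.266926))/3 = -0.545082
R_{2,2} = -0.545082 + (-0.545082 − (-0.762475))/15 = -0.530589

-0.5306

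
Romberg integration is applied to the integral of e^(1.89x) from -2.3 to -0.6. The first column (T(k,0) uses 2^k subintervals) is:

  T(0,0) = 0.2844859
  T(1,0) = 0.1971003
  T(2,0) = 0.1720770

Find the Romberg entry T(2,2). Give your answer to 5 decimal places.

Richardson extrapolation on the trapezoidal column (denominator 4−1=3):
T(1,1) = (4·0.1971003 − 0.2844859) / 3 = 0.1679718
T(2,1) = (4·0.1720770 − 0.1971003) / 3 = 0.1637359
T(2,2) = 0.1637359 + (0.1637359 − 0.1679718)/15 = 0.1634535
(Column j=1 coincides with Simpson's rule on the same nodes.)

0.16345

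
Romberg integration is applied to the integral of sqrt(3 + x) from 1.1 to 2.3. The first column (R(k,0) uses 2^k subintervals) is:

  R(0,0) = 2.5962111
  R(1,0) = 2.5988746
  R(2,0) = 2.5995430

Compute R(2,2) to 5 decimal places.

R(1,1) = 2.5988746 + (2.5988746 − 2.5962111)/3 = 2.5997624
R(2,1) = (4·2.5995430 − 2.5988746) / 3 = 2.5997658
R(2,2) = (16·2.5997658 − 2.5997624) / 15 = 2.5997660
(Column j=1 coincides with Simpson's rule on the same nodes.)

2.59977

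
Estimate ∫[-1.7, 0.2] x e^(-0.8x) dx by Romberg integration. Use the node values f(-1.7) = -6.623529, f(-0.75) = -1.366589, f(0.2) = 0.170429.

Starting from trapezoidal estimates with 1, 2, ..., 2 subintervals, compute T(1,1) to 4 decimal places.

T(0,0) (trapezoid, 1 panel, h=1.9000): -6.130445
T(1,0) (trapezoid, 2 panels, h=0.9500): -4.363482
T(1,1) = -4.363482 + (-4.363482 − (-6.130445))/3 = -3.774494

-3.7745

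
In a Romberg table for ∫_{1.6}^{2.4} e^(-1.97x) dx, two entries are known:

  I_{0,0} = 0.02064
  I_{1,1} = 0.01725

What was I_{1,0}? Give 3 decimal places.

0.018

From I_{1,1} = (4·I_{1,0} − I_{0,0})/3, solve for I_{1,0}:
4·I_{1,0} = 3·0.01725 + 0.02064 = 0.07239
I_{1,0} = 0.01810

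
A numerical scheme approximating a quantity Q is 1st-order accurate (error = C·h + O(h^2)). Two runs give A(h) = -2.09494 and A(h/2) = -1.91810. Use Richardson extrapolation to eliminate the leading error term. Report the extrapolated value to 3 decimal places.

-1.741

The leading error scales as h; refining by a factor of 2 reduces it by 2^1 = 2.
Extrapolated value = (2·A(h/2) − A(h)) / (2 − 1)
= (2·(-1.91810) − (-2.09494)) / 1
= -1.74126 / 1 = -1.74126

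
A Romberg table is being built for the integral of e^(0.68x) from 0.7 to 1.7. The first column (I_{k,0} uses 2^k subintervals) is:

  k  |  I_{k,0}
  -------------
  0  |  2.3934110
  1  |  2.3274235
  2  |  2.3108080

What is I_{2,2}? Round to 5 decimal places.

2.30526

Richardson extrapolation on the trapezoidal column (denominator 4−1=3):
I_{1,1} = 2.3274235 + (2.3274235 − 2.3934110)/3 = 2.3054277
I_{2,1} = 2.3108080 + (2.3108080 − 2.3274235)/3 = 2.3052695
I_{2,2} = (16·2.3052695 − 2.3054277) / 15 = 2.3052590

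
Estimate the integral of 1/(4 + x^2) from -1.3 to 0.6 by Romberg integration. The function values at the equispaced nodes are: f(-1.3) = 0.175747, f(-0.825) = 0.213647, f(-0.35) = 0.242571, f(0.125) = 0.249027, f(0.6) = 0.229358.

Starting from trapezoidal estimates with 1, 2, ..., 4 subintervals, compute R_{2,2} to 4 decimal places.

0.4339

R_{0,0} (trapezoid, 1 panel, h=1.9000): 0.384850
R_{1,0} (trapezoid, 2 panels, h=0.9500): 0.422867
R_{2,0} (trapezoid, 4 panels, h=0.4750): 0.431204
R_{1,1} = 0.422867 + (0.422867 − 0.384850)/3 = 0.435539
R_{2,1} = 0.431204 + (0.431204 − 0.422867)/3 = 0.433983
R_{2,2} = 0.433983 + (0.433983 − 0.435539)/15 = 0.433879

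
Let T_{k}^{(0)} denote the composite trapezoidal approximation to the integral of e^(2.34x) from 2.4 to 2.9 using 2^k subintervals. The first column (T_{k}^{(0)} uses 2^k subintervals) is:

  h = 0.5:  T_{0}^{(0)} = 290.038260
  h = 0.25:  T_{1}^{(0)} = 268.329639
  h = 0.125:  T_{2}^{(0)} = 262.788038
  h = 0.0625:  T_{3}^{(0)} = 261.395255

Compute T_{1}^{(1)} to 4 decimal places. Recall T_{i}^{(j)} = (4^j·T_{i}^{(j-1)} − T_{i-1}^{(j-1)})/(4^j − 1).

261.0934

Richardson extrapolation on the trapezoidal column (denominator 4−1=3):
T_{1}^{(1)} = (4·268.329639 − 290.038260) / 3 = 261.093432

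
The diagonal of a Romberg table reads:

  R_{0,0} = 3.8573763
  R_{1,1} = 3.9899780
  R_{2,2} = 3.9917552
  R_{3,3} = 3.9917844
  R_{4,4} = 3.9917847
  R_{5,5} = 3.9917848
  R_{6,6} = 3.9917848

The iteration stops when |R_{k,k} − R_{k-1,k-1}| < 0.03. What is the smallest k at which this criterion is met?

|R_{1,1} − R_{0,0}| = 0.1326017 ≥ 0.03
|R_{2,2} − R_{1,1}| = 0.0017772 < 0.03

k = 2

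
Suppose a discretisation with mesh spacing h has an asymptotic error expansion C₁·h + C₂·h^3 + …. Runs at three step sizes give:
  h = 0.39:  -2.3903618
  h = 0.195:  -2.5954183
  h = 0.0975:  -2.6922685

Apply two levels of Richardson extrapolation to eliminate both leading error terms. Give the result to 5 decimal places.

-2.78750

First eliminate the h term (factor 2^1 = 2):
  B₁ = (2·(-2.5954183) − (-2.3903618))/1 = -2.8004748
  B₂ = (2·(-2.6922685) − (-2.5954183))/1 = -2.7891187
Then eliminate the h^3 term (factor 2^3 = 8):
  (8·(-2.7891187) − (-2.8004748))/7 = -2.7874964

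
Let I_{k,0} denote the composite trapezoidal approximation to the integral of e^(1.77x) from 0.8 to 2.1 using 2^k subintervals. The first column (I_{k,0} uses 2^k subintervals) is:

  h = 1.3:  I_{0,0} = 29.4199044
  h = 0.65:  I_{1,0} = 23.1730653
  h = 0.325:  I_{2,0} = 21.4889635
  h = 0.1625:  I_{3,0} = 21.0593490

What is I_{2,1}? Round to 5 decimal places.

I_{2,1} = 21.4889635 + (21.4889635 − 23.1730653)/3 = 20.9275962

20.92760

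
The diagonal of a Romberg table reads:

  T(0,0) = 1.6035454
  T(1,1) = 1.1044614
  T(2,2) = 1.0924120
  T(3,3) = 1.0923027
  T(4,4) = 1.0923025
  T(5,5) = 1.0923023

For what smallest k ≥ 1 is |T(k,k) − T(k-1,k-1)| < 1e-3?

k = 3

|T(1,1) − T(0,0)| = 0.4990840 ≥ 1e-3
|T(2,2) − T(1,1)| = 0.0120494 ≥ 1e-3
|T(3,3) − T(2,2)| = 0.0001093 < 1e-3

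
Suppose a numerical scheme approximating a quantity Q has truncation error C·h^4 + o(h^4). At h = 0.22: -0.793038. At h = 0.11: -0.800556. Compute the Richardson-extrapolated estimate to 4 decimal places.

-0.8011

The leading error scales as h^4; refining by a factor of 2 reduces it by 2^4 = 16.
Extrapolated value = (16·A(h/2) − A(h)) / (16 − 1)
= (16·(-0.800556) − (-0.793038)) / 15
= -12.015858 / 15 = -0.801057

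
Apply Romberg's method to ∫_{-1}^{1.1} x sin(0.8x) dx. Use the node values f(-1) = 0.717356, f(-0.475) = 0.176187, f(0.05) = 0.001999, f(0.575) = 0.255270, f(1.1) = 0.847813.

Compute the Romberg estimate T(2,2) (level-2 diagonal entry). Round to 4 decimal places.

0.5784

T(0,0) (trapezoid, 1 panel, h=2.1000): 1.643427
T(1,0) (trapezoid, 2 panels, h=1.0500): 0.823813
T(2,0) (trapezoid, 4 panels, h=0.5250): 0.638421
T(1,1) = 0.823813 + (0.823813 − 1.643427)/3 = 0.550608
T(2,1) = 0.638421 + (0.638421 − 0.823813)/3 = 0.576624
T(2,2) = 0.576624 + (0.576624 − 0.550608)/15 = 0.578358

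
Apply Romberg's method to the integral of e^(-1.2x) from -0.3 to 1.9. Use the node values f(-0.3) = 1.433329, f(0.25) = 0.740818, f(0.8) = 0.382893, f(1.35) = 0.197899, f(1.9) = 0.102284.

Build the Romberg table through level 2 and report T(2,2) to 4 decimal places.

T(0,0) (trapezoid, 1 panel, h=2.2000): 1.689174
T(1,0) (trapezoid, 2 panels, h=1.1000): 1.265769
T(2,0) (trapezoid, 4 panels, h=0.5500): 1.149179
T(1,1) = 1.265769 + (1.265769 − 1.689174)/3 = 1.124634
T(2,1) = 1.149179 + (1.149179 − 1.265769)/3 = 1.110316
T(2,2) = 1.110316 + (1.110316 − 1.124634)/15 = 1.109361

1.1094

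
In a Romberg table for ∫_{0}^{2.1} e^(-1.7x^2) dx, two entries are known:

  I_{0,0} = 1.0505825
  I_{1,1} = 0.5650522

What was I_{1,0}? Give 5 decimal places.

0.68643

From I_{1,1} = (4·I_{1,0} − I_{0,0})/3, solve for I_{1,0}:
4·I_{1,0} = 3·0.5650522 + 1.0505825 = 2.7457391
I_{1,0} = 0.6864348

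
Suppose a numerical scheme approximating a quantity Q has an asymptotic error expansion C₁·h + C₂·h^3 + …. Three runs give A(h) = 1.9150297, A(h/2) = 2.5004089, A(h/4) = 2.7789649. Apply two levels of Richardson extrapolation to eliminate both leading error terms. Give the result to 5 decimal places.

3.05348

First eliminate the h term (factor 2^1 = 2):
  B₁ = (2·2.5004089 − 1.9150297)/1 = 3.0857881
  B₂ = (2·2.7789649 − 2.5004089)/1 = 3.0575209
Then eliminate the h^3 term (factor 2^3 = 8):
  (8·3.0575209 − 3.0857881)/7 = 3.0534827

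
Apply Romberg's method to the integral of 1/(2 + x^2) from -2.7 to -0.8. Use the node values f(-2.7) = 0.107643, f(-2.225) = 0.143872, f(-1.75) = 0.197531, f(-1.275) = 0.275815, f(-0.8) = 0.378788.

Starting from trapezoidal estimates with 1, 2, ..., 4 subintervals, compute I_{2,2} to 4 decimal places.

I_{0,0} (trapezoid, 1 panel, h=1.9000): 0.462109
I_{1,0} (trapezoid, 2 panels, h=0.9500): 0.418709
I_{2,0} (trapezoid, 4 panels, h=0.4750): 0.408706
I_{1,1} = 0.418709 + (0.418709 − 0.462109)/3 = 0.404242
I_{2,1} = 0.408706 + (0.408706 − 0.418709)/3 = 0.405372
I_{2,2} = 0.405372 + (0.405372 − 0.404242)/15 = 0.405447

0.4054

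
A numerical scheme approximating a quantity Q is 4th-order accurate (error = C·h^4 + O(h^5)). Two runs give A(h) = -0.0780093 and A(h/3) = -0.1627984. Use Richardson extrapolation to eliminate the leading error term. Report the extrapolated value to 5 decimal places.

Extrapolated value = (81·A(h/3) − A(h)) / (81 − 1)
= (81·(-0.1627984) − (-0.0780093)) / 80
= -13.1086611 / 80 = -0.1638583

-0.16386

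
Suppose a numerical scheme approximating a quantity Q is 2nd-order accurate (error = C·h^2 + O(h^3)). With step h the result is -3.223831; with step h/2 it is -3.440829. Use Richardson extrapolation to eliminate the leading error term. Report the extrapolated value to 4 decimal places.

-3.5132

The leading error scales as h^2; refining by a factor of 2 reduces it by 2^2 = 4.
Extrapolated value = (4·A(h/2) − A(h)) / (4 − 1)
= (4·(-3.440829) − (-3.223831)) / 3
= -10.539485 / 3 = -3.513162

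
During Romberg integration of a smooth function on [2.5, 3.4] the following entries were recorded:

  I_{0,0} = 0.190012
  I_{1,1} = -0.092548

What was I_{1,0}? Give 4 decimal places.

-0.0219

From I_{1,1} = (4·I_{1,0} − I_{0,0})/3, solve for I_{1,0}:
4·I_{1,0} = 3·(-0.092548) + 0.190012 = -0.087632
I_{1,0} = -0.021908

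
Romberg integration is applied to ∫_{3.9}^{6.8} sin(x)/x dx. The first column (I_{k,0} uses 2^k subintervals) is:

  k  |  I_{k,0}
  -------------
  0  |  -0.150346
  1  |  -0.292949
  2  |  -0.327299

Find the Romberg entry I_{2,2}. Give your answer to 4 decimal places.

Richardson extrapolation on the trapezoidal column (denominator 4−1=3):
I_{1,1} = (4·(-0.292949) − (-0.150346)) / 3 = -0.340483
I_{2,1} = -0.327299 + (-0.327299 − (-0.292949))/3 = -0.338749
I_{2,2} = (16·(-0.338749) − (-0.340483)) / 15 = -0.338633
(Column j=1 coincides with Simpson's rule on the same nodes.)

-0.3386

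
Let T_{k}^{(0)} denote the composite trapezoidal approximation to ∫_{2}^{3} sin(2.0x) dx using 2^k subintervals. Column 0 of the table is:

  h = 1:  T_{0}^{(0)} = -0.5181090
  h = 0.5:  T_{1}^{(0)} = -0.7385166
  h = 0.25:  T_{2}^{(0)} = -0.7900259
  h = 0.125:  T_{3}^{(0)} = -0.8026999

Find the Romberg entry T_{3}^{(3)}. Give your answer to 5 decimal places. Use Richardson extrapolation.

-0.80691

Richardson extrapolation on the trapezoidal column (denominator 4−1=3):
T_{1}^{(1)} = -0.7385166 + (-0.7385166 − (-0.5181090))/3 = -0.8119858
T_{2}^{(1)} = (4·(-0.7900259) − (-0.7385166)) / 3 = -0.8071957
T_{3}^{(1)} = (4·(-0.8026999) − (-0.7900259)) / 3 = -0.8069246
T_{2}^{(2)} = (16·(-0.8071957) − (-0.8119858)) / 15 = -0.8068764
T_{3}^{(2)} = (16·(-0.8069246) − (-0.8071957)) / 15 = -0.8069065
T_{3}^{(3)} = (64·(-0.8069065) − (-0.8068764)) / 63 = -0.8069070
(Column j=1 coincides with Simpson's rule on the same nodes.)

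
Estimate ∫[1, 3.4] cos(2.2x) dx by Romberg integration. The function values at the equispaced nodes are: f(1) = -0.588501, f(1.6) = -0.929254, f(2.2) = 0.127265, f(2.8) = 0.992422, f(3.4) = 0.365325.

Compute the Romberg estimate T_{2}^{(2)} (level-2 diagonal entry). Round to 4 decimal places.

T_{0}^{(0)} (trapezoid, 1 panel, h=2.4000): -0.267811
T_{1}^{(0)} (trapezoid, 2 panels, h=1.2000): 0.018812
T_{2}^{(0)} (trapezoid, 4 panels, h=0.6000): 0.047307
T_{1}^{(1)} = 0.018812 + (0.018812 − (-0.267811))/3 = 0.114353
T_{2}^{(1)} = 0.047307 + (0.047307 − 0.018812)/3 = 0.056805
T_{2}^{(2)} = 0.056805 + (0.056805 − 0.114353)/15 = 0.052968

0.0530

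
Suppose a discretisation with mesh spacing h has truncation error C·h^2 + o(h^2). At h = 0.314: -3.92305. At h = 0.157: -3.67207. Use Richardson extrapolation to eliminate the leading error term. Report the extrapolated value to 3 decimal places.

-3.588

Extrapolated value = (4·A(h/2) − A(h)) / (4 − 1)
= (4·(-3.67207) − (-3.92305)) / 3
= -10.76523 / 3 = -3.58841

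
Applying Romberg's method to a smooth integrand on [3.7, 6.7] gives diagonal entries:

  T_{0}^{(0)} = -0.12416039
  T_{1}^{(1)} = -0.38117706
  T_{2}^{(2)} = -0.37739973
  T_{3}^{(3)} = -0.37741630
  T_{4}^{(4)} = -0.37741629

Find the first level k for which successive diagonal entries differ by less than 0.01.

k = 2

|T_{1}^{(1)} − T_{0}^{(0)}| = 0.25701667 ≥ 0.01
|T_{2}^{(2)} − T_{1}^{(1)}| = 0.00377733 < 0.01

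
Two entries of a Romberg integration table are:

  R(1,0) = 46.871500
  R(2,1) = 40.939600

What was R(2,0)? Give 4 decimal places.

42.4226

From R(2,1) = (4·R(2,0) − R(1,0))/3, solve for R(2,0):
4·R(2,0) = 3·40.939600 + 46.871500 = 169.690300
R(2,0) = 42.422575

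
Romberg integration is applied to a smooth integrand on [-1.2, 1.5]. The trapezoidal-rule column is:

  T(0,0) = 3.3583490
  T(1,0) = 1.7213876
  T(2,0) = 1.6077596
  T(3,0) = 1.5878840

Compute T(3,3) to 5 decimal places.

1.58179

Richardson extrapolation on the trapezoidal column (denominator 4−1=3):
T(1,1) = (4·1.7213876 − 3.3583490) / 3 = 1.1757338
T(2,1) = 1.6077596 + (1.6077596 − 1.7213876)/3 = 1.5698836
T(3,1) = (4·1.5878840 − 1.6077596) / 3 = 1.5812588
T(2,2) = 1.5698836 + (1.5698836 − 1.1757338)/15 = 1.5961603
T(3,2) = 1.5812588 + (1.5812588 − 1.5698836)/15 = 1.5820171
T(3,3) = 1.5820171 + (1.5820171 − 1.5961603)/63 = 1.5817926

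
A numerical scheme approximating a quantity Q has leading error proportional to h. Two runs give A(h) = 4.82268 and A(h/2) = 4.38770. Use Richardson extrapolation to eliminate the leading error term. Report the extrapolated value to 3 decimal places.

Extrapolated value = (2·A(h/2) − A(h)) / (2 − 1)
= (2·4.38770 − 4.82268) / 1
= 3.95272 / 1 = 3.95272

3.953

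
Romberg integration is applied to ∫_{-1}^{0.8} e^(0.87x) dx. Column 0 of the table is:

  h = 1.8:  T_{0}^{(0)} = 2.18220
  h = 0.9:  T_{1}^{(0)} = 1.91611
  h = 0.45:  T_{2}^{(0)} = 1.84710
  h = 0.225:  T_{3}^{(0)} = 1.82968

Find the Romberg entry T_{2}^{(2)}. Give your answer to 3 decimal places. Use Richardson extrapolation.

T_{1}^{(1)} = (4·1.91611 − 2.18220) / 3 = 1.82741
T_{2}^{(1)} = 1.84710 + (1.84710 − 1.91611)/3 = 1.82410
T_{2}^{(2)} = (16·1.82410 − 1.82741) / 15 = 1.82388

1.824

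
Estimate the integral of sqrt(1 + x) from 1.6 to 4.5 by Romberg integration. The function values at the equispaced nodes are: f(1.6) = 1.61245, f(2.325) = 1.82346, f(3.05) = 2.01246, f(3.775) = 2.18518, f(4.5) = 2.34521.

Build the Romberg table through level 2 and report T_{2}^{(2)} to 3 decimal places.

T_{0}^{(0)} (trapezoid, 1 panel, h=2.9000): 5.73861
T_{1}^{(0)} (trapezoid, 2 panels, h=1.4500): 5.78737
T_{2}^{(0)} (trapezoid, 4 panels, h=0.7250): 5.79995
T_{1}^{(1)} = 5.78737 + (5.78737 − 5.73861)/3 = 5.80362
T_{2}^{(1)} = 5.79995 + (5.79995 − 5.78737)/3 = 5.80414
T_{2}^{(2)} = 5.80414 + (5.80414 − 5.80362)/15 = 5.80417

5.804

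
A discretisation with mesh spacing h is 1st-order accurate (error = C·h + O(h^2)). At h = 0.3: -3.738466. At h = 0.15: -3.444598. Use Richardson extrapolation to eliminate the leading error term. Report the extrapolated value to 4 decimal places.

Extrapolated value = (2·A(h/2) − A(h)) / (2 − 1)
= (2·(-3.444598) − (-3.738466)) / 1
= -3.150730 / 1 = -3.150730

-3.1507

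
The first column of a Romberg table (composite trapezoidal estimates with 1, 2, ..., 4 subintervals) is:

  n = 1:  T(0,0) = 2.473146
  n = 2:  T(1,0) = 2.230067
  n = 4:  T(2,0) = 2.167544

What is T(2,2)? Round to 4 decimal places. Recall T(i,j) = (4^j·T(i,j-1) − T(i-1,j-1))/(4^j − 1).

Richardson extrapolation on the trapezoidal column (denominator 4−1=3):
T(1,1) = (4·2.230067 − 2.473146) / 3 = 2.149041
T(2,1) = (4·2.167544 − 2.230067) / 3 = 2.146703
T(2,2) = 2.146703 + (2.146703 − 2.149041)/15 = 2.146547

2.1465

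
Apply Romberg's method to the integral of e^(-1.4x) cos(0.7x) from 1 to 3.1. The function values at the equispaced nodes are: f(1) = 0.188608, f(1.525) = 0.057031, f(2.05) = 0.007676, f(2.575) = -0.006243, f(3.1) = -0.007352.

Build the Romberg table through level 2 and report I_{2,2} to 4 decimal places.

I_{0,0} (trapezoid, 1 panel, h=2.1000): 0.190319
I_{1,0} (trapezoid, 2 panels, h=1.0500): 0.103219
I_{2,0} (trapezoid, 4 panels, h=0.5250): 0.078273
I_{1,1} = 0.103219 + (0.103219 − 0.190319)/3 = 0.074186
I_{2,1} = 0.078273 + (0.078273 − 0.103219)/3 = 0.069958
I_{2,2} = 0.069958 + (0.069958 − 0.074186)/15 = 0.069676

0.0697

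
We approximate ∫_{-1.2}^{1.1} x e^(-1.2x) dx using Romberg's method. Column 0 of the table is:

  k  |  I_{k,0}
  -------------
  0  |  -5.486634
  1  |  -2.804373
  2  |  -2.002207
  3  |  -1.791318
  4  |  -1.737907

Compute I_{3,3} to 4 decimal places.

I_{1,1} = -2.804373 + (-2.804373 − (-5.486634))/3 = -1.910286
I_{2,1} = (4·(-2.002207) − (-2.804373)) / 3 = -1.734818
I_{3,1} = (4·(-1.791318) − (-2.002207)) / 3 = -1.721022
I_{2,2} = (16·(-1.734818) − (-1.910286)) / 15 = -1.723120
I_{3,2} = -1.721022 + (-1.721022 − (-1.734818))/15 = -1.720102
I_{3,3} = (64·(-1.720102) − (-1.723120)) / 63 = -1.720054
(Column j=1 coincides with Simpson's rule on the same nodes.)

-1.7201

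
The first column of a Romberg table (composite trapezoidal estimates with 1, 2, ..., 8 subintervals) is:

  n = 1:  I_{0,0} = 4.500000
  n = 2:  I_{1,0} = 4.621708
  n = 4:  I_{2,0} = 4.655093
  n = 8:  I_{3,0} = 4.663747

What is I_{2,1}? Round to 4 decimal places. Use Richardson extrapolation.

Richardson extrapolation on the trapezoidal column (denominator 4−1=3):
I_{2,1} = (4·4.655093 − 4.621708) / 3 = 4.666221

4.6662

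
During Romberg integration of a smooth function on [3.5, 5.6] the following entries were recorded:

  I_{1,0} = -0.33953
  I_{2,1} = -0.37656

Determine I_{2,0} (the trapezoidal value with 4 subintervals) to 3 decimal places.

From I_{2,1} = (4·I_{2,0} − I_{1,0})/3, solve for I_{2,0}:
4·I_{2,0} = 3·(-0.37656) + (-0.33953) = -1.46921
I_{2,0} = -0.36730

-0.367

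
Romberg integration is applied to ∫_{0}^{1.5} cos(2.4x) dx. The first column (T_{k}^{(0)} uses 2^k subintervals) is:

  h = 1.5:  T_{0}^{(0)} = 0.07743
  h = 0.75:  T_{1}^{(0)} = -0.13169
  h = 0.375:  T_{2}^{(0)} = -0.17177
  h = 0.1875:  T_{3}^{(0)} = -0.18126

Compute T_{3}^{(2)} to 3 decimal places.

Richardson extrapolation on the trapezoidal column (denominator 4−1=3):
T_{2}^{(1)} = -0.17177 + (-0.17177 − (-0.13169))/3 = -0.18513
T_{3}^{(1)} = -0.18126 + (-0.18126 − (-0.17177))/3 = -0.18442
T_{3}^{(2)} = (16·(-0.18442) − (-0.18513)) / 15 = -0.18437

-0.184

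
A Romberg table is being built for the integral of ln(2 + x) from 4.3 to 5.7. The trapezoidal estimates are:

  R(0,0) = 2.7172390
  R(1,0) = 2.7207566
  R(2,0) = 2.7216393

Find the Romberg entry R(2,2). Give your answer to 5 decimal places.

Richardson extrapolation on the trapezoidal column (denominator 4−1=3):
R(1,1) = (4·2.7207566 − 2.7172390) / 3 = 2.7219291
R(2,1) = (4·2.7216393 − 2.7207566) / 3 = 2.7219335
R(2,2) = 2.7219335 + (2.7219335 − 2.7219291)/15 = 2.7219338
(Column j=1 coincides with Simpson's rule on the same nodes.)

2.72193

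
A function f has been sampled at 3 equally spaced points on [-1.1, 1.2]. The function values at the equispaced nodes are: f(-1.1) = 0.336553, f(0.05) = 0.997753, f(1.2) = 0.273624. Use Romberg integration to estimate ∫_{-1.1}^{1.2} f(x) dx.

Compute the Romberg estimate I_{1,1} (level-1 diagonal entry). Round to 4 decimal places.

I_{0,0} (trapezoid, 1 panel, h=2.3000): 0.701704
I_{1,0} (trapezoid, 2 panels, h=1.1500): 1.498268
I_{1,1} = 1.498268 + (1.498268 − 0.701704)/3 = 1.763789

1.7638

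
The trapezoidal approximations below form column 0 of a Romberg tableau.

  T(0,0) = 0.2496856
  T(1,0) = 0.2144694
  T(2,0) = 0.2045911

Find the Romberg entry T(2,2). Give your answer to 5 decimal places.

Richardson extrapolation on the trapezoidal column (denominator 4−1=3):
T(1,1) = (4·0.2144694 − 0.2496856) / 3 = 0.2027307
T(2,1) = (4·0.2045911 − 0.2144694) / 3 = 0.2012983
T(2,2) = (16·0.2012983 − 0.2027307) / 15 = 0.2012028

0.20120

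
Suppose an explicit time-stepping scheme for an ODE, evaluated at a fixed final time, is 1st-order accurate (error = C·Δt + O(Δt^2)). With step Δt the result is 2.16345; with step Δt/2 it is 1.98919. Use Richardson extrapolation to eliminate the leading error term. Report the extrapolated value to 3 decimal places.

The leading error scales as Δt; refining by a factor of 2 reduces it by 2^1 = 2.
Extrapolated value = (2·A(Δt/2) − A(Δt)) / (2 − 1)
= (2·1.98919 − 2.16345) / 1
= 1.81493 / 1 = 1.81493

1.815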